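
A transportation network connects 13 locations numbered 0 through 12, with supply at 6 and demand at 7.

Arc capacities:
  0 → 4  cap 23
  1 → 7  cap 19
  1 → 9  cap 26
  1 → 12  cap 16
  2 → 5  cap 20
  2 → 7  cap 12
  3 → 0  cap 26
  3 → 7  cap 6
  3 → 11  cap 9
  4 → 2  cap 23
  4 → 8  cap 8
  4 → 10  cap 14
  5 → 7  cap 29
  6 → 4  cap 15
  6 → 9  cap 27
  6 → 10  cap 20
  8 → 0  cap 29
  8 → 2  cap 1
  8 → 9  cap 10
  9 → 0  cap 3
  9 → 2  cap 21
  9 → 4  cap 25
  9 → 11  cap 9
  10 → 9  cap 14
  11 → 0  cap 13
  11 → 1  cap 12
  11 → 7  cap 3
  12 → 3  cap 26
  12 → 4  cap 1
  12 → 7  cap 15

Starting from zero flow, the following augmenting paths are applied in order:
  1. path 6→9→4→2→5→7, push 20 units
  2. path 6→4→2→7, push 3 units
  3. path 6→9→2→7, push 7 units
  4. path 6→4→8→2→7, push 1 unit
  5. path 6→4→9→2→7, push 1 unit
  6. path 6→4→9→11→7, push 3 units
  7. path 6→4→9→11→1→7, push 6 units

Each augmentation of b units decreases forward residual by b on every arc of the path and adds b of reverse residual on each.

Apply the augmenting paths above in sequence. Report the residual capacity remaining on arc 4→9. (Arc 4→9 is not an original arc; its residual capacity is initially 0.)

after path 1 (6→9→4→2→5→7, push 20): res(4,9)=20
after path 2 (6→4→2→7, push 3): res(4,9)=20
after path 3 (6→9→2→7, push 7): res(4,9)=20
after path 4 (6→4→8→2→7, push 1): res(4,9)=20
after path 5 (6→4→9→2→7, push 1): res(4,9)=19
after path 6 (6→4→9→11→7, push 3): res(4,9)=16
after path 7 (6→4→9→11→1→7, push 6): res(4,9)=10

Residual capacity of (4,9): 10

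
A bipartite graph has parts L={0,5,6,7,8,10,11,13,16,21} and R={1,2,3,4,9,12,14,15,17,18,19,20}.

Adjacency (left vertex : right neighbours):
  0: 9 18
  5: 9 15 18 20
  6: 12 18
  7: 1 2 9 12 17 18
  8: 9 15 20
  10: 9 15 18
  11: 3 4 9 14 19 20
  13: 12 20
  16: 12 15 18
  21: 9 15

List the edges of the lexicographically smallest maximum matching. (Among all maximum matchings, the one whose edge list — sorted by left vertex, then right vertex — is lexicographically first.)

|M| = 7 (so the lex-smallest maximum matching has 7 edges)
process left vertices in ascending order; for each, take the smallest-labelled available neighbour that still permits 7 edges overall, or leave it unmatched if none does
lex-smallest matching: {0-9, 5-15, 6-12, 7-1, 8-20, 10-18, 11-3}

Lex-smallest maximum matching: {(0,9), (5,15), (6,12), (7,1), (8,20), (10,18), (11,3)}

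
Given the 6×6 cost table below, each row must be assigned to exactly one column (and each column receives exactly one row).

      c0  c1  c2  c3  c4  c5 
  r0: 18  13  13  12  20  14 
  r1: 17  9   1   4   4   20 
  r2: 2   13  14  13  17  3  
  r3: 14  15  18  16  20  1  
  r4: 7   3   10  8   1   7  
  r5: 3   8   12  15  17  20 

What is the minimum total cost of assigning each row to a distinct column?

optimal assignment: row0→col3 (cost 12), row1→col2 (cost 1), row2→col0 (cost 2), row3→col5 (cost 1), row4→col4 (cost 1), row5→col1 (cost 8)
total = 12 + 1 + 2 + 1 + 1 + 8 = 25

Minimum assignment cost: 25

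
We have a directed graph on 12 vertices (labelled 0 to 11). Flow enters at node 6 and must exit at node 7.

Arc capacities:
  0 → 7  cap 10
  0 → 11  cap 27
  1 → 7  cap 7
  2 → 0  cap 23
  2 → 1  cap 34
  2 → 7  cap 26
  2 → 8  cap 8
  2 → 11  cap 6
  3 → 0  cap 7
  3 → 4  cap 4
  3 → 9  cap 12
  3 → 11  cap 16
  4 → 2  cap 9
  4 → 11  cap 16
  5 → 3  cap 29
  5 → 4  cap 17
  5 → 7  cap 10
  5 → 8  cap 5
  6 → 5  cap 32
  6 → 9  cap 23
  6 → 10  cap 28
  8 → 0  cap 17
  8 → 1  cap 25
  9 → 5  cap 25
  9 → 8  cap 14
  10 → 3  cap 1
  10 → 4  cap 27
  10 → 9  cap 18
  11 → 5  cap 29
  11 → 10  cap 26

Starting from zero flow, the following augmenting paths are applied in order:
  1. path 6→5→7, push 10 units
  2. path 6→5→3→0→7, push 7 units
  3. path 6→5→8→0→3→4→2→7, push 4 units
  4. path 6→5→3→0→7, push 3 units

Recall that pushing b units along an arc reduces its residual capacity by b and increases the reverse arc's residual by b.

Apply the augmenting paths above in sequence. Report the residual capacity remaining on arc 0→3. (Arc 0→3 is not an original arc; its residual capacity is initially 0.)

after path 1 (6→5→7, push 10): res(0,3)=0
after path 2 (6→5→3→0→7, push 7): res(0,3)=7
after path 3 (6→5→8→0→3→4→2→7, push 4): res(0,3)=3
after path 4 (6→5→3→0→7, push 3): res(0,3)=6

Residual capacity of (0,3): 6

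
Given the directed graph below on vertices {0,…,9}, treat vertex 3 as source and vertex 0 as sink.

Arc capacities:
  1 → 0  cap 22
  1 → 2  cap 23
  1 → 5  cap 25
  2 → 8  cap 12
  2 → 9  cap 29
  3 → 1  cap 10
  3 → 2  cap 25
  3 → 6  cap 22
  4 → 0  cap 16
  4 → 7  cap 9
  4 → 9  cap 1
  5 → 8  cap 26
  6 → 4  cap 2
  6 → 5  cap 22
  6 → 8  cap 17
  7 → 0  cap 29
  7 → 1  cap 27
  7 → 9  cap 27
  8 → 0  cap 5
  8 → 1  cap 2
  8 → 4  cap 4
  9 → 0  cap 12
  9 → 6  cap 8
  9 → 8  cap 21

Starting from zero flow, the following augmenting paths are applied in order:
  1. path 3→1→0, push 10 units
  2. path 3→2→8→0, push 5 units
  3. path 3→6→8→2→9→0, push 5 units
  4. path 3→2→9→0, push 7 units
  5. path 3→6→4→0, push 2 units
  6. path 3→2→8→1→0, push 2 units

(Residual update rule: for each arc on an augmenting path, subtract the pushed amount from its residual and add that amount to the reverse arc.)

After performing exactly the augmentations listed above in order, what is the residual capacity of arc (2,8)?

Residual capacity of (2,8): 10

after path 1 (3→1→0, push 10): res(2,8)=12
after path 2 (3→2→8→0, push 5): res(2,8)=7
after path 3 (3→6→8→2→9→0, push 5): res(2,8)=12
after path 4 (3→2→9→0, push 7): res(2,8)=12
after path 5 (3→6→4→0, push 2): res(2,8)=12
after path 6 (3→2→8→1→0, push 2): res(2,8)=10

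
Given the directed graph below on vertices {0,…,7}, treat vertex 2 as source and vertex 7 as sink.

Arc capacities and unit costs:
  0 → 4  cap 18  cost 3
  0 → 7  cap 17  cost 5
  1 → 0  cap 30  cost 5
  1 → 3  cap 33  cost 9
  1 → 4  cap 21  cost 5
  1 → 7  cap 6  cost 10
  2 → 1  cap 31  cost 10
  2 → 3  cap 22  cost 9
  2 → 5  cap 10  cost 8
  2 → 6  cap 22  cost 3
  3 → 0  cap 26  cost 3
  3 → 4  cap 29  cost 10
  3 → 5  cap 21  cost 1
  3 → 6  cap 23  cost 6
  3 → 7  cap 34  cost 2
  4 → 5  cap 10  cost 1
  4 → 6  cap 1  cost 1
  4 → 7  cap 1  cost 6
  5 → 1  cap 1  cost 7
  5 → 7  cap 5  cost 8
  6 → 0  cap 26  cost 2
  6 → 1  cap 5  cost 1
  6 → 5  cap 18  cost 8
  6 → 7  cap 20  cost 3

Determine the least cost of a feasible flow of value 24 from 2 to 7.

shortest-cost path #1: 2→6→7 push 20 @ unit cost 6 (adds 120)
shortest-cost path #2: 2→6→0→7 push 2 @ unit cost 10 (adds 20)
shortest-cost path #3: 2→3→7 push 2 @ unit cost 11 (adds 22)
total cost = 162

Minimum cost for 24 units: 162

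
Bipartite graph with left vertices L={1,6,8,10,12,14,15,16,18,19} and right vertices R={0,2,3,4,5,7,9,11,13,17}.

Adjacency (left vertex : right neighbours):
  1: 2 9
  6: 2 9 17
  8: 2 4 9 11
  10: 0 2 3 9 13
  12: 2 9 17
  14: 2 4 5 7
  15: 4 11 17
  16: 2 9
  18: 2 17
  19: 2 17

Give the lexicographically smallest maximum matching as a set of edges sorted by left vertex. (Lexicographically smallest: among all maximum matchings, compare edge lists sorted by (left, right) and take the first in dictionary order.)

Lex-smallest maximum matching: {(1,2), (6,9), (8,4), (10,0), (12,17), (14,5), (15,11)}

|M| = 7 (so the lex-smallest maximum matching has 7 edges)
process left vertices in ascending order; for each, take the smallest-labelled available neighbour that still permits 7 edges overall, or leave it unmatched if none does
lex-smallest matching: {1-2, 6-9, 8-4, 10-0, 12-17, 14-5, 15-11}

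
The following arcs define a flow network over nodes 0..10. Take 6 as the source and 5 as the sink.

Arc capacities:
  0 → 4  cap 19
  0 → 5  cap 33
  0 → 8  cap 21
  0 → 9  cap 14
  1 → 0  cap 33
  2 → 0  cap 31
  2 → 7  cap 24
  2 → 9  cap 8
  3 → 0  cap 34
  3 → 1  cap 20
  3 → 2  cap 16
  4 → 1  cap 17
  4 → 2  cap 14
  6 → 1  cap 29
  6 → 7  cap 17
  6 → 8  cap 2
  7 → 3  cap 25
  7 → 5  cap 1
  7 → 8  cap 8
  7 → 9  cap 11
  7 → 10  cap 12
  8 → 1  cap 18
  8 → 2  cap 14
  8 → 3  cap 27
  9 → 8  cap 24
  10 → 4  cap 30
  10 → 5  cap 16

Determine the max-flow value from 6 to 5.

Maximum flow value: 46

augment #1: 6→7→5 bottleneck 1, total now 1
augment #2: 6→1→0→5 bottleneck 29, total now 30
augment #3: 6→7→10→5 bottleneck 12, total now 42
augment #4: 6→7→3→0→5 bottleneck 4, total now 46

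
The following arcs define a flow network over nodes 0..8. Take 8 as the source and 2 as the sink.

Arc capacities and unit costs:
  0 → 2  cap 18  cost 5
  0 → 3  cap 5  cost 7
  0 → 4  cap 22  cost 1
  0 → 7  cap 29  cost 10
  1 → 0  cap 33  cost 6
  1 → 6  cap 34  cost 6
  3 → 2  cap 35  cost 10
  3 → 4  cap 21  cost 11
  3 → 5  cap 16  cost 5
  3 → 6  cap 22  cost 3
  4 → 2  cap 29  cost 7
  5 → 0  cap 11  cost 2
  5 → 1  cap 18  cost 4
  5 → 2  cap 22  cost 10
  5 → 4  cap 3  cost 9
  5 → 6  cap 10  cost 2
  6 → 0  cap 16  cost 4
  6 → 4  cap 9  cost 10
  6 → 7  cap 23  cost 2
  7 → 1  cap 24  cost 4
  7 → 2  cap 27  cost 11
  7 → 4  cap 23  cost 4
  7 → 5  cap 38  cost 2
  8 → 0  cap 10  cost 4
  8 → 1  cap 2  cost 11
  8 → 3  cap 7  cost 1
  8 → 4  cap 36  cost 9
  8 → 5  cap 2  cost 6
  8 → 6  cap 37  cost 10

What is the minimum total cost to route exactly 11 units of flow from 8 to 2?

shortest-cost path #1: 8→0→2 push 10 @ unit cost 9 (adds 90)
shortest-cost path #2: 8→3→2 push 1 @ unit cost 11 (adds 11)
total cost = 101

Minimum cost for 11 units: 101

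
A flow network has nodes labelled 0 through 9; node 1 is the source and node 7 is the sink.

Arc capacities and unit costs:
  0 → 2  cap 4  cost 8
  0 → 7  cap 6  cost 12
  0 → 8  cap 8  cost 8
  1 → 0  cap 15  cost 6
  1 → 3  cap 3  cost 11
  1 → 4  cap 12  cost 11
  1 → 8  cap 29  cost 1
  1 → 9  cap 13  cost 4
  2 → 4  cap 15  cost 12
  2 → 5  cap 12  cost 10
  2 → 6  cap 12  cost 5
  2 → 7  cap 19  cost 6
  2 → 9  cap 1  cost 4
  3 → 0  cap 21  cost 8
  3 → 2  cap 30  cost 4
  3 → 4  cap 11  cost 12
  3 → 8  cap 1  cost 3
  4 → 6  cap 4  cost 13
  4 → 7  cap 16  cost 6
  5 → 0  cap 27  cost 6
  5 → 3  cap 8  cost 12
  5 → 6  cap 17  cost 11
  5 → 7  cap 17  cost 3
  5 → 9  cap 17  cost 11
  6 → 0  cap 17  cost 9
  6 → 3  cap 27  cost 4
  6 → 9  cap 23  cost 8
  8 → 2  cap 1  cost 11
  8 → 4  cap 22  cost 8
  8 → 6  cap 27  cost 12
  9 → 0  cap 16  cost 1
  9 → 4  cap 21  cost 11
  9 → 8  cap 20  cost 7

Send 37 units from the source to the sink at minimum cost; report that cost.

Minimum cost for 37 units: 688

shortest-cost path #1: 1→8→4→7 push 16 @ unit cost 15 (adds 240)
shortest-cost path #2: 1→9→0→7 push 6 @ unit cost 17 (adds 102)
shortest-cost path #3: 1→8→2→7 push 1 @ unit cost 18 (adds 18)
shortest-cost path #4: 1→9→0→2→7 push 4 @ unit cost 19 (adds 76)
shortest-cost path #5: 1→3→2→7 push 3 @ unit cost 21 (adds 63)
shortest-cost path #6: 1→8→6→3→2→7 push 7 @ unit cost 27 (adds 189)
total cost = 688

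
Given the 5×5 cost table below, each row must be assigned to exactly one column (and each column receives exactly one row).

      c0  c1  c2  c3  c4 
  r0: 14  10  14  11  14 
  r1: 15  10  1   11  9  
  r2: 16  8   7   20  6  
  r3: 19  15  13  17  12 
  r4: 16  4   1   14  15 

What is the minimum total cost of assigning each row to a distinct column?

Minimum assignment cost: 41

optimal assignment: row0→col3 (cost 11), row1→col2 (cost 1), row2→col4 (cost 6), row3→col0 (cost 19), row4→col1 (cost 4)
total = 11 + 1 + 6 + 19 + 4 = 41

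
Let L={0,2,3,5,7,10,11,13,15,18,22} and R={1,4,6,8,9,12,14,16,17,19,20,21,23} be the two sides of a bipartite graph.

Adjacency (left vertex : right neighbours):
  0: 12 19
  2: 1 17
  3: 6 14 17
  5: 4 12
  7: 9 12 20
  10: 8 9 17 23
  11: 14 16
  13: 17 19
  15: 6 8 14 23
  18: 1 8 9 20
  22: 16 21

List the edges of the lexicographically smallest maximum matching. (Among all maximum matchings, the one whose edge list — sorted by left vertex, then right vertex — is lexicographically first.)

|M| = 11 (so the lex-smallest maximum matching has 11 edges)
process left vertices in ascending order; for each, take the smallest-labelled available neighbour that still permits 11 edges overall, or leave it unmatched if none does
lex-smallest matching: {0-12, 2-1, 3-6, 5-4, 7-9, 10-8, 11-14, 13-17, 15-23, 18-20, 22-16}

Lex-smallest maximum matching: {(0,12), (2,1), (3,6), (5,4), (7,9), (10,8), (11,14), (13,17), (15,23), (18,20), (22,16)}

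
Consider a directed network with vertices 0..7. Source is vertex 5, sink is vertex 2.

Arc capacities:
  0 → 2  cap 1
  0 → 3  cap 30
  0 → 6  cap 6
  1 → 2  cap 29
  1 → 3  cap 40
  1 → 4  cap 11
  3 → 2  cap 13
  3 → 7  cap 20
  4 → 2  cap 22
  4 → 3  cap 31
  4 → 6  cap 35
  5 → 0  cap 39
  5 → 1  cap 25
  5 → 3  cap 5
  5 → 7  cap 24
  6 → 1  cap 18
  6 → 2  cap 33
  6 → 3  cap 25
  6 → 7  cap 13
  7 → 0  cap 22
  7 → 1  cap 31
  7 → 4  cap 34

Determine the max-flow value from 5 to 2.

augment #1: 5→0→2 bottleneck 1, total now 1
augment #2: 5→1→2 bottleneck 25, total now 26
augment #3: 5→3→2 bottleneck 5, total now 31
augment #4: 5→0→3→2 bottleneck 8, total now 39
augment #5: 5→0→6→2 bottleneck 6, total now 45
augment #6: 5→7→1→2 bottleneck 4, total now 49
augment #7: 5→7→4→2 bottleneck 20, total now 69
augment #8: 5→0→3→7→4→2 bottleneck 2, total now 71
augment #9: 5→0→3→7→4→6→2 bottleneck 12, total now 83
augment #10: 5→0→3→7→1→4→6→2 bottleneck 6, total now 89

Maximum flow value: 89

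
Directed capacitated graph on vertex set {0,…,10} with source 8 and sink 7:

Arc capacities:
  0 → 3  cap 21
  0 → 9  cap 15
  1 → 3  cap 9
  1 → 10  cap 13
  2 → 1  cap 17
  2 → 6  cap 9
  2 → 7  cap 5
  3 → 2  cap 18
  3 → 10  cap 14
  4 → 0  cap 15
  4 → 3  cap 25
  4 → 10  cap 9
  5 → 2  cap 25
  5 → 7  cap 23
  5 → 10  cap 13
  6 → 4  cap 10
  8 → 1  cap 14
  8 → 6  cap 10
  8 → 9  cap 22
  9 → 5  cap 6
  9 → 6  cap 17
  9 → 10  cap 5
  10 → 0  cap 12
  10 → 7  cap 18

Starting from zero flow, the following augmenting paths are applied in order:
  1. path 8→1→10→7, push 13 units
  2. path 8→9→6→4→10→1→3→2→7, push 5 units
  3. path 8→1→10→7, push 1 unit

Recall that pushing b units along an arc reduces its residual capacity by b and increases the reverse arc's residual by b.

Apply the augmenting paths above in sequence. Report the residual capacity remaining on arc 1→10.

Residual capacity of (1,10): 4

after path 1 (8→1→10→7, push 13): res(1,10)=0
after path 2 (8→9→6→4→10→1→3→2→7, push 5): res(1,10)=5
after path 3 (8→1→10→7, push 1): res(1,10)=4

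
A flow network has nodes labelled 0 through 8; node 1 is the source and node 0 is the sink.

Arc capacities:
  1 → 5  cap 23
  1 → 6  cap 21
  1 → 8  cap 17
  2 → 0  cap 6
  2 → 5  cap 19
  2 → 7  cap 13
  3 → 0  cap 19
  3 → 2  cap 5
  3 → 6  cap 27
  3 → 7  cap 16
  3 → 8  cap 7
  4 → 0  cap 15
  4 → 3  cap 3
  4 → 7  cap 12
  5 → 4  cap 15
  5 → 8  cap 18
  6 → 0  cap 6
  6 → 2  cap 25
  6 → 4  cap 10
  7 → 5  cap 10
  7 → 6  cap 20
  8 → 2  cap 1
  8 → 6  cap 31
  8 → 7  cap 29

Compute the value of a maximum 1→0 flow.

Maximum flow value: 30

augment #1: 1→6→0 bottleneck 6, total now 6
augment #2: 1→5→4→0 bottleneck 15, total now 21
augment #3: 1→6→2→0 bottleneck 6, total now 27
augment #4: 1→6→4→3→0 bottleneck 3, total now 30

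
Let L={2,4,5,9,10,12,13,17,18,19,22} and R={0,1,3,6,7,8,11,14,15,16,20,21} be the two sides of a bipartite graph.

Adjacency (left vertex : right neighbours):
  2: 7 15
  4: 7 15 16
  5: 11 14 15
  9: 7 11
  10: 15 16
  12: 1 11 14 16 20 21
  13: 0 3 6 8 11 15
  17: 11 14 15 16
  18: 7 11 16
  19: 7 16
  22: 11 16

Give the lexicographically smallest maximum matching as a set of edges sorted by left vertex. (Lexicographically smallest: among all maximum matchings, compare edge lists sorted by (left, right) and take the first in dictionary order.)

Lex-smallest maximum matching: {(2,7), (4,15), (5,11), (10,16), (12,1), (13,0), (17,14)}

|M| = 7 (so the lex-smallest maximum matching has 7 edges)
process left vertices in ascending order; for each, take the smallest-labelled available neighbour that still permits 7 edges overall, or leave it unmatched if none does
lex-smallest matching: {2-7, 4-15, 5-11, 10-16, 12-1, 13-0, 17-14}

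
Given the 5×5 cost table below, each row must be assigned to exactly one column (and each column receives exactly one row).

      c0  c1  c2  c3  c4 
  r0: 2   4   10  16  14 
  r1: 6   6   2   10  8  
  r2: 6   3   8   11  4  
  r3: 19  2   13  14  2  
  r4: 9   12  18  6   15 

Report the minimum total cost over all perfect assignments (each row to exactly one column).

Minimum assignment cost: 15

optimal assignment: row0→col0 (cost 2), row1→col2 (cost 2), row2→col1 (cost 3), row3→col4 (cost 2), row4→col3 (cost 6)
total = 2 + 2 + 3 + 2 + 6 = 15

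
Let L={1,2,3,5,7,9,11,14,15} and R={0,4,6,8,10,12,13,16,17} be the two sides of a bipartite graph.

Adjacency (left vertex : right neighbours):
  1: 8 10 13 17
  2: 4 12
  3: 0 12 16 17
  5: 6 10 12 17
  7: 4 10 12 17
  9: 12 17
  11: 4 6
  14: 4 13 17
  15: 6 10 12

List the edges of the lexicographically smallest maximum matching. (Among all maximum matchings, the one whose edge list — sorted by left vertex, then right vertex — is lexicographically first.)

Lex-smallest maximum matching: {(1,8), (2,4), (3,0), (5,6), (7,10), (9,17), (14,13), (15,12)}

|M| = 8 (so the lex-smallest maximum matching has 8 edges)
process left vertices in ascending order; for each, take the smallest-labelled available neighbour that still permits 8 edges overall, or leave it unmatched if none does
lex-smallest matching: {1-8, 2-4, 3-0, 5-6, 7-10, 9-17, 14-13, 15-12}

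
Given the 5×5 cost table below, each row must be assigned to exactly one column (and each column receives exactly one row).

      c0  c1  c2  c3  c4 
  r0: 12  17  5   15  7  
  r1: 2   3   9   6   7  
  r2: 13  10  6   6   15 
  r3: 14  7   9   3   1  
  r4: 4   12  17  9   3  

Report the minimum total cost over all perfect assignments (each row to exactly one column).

Minimum assignment cost: 19

optimal assignment: row0→col2 (cost 5), row1→col1 (cost 3), row2→col3 (cost 6), row3→col4 (cost 1), row4→col0 (cost 4)
total = 5 + 3 + 6 + 1 + 4 = 19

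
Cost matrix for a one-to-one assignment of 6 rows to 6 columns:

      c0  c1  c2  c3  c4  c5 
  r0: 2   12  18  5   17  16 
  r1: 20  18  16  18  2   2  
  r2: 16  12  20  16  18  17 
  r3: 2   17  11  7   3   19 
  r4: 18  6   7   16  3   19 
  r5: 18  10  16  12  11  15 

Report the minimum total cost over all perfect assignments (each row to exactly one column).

Minimum assignment cost: 38

optimal assignment: row0→col0 (cost 2), row1→col5 (cost 2), row2→col1 (cost 12), row3→col4 (cost 3), row4→col2 (cost 7), row5→col3 (cost 12)
total = 2 + 2 + 12 + 3 + 7 + 12 = 38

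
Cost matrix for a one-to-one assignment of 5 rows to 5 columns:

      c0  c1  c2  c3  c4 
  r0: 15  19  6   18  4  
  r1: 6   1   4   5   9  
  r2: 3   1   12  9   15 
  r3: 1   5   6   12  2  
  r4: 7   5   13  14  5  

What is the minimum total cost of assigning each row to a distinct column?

optimal assignment: row0→col2 (cost 6), row1→col3 (cost 5), row2→col1 (cost 1), row3→col0 (cost 1), row4→col4 (cost 5)
total = 6 + 5 + 1 + 1 + 5 = 18

Minimum assignment cost: 18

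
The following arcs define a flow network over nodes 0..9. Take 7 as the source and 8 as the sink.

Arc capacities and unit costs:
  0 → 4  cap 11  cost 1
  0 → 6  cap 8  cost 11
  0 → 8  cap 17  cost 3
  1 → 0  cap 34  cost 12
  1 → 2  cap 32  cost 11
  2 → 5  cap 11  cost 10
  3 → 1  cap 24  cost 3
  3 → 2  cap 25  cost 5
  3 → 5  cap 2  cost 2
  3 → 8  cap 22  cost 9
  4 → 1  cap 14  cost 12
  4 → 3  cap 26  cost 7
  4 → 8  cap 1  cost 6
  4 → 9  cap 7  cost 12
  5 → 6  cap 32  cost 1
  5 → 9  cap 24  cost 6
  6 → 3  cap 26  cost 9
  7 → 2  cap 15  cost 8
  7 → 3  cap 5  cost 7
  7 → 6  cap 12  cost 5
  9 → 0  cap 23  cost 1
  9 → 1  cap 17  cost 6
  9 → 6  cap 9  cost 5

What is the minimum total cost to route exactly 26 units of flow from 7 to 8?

Minimum cost for 26 units: 608

shortest-cost path #1: 7→3→8 push 5 @ unit cost 16 (adds 80)
shortest-cost path #2: 7→6→3→8 push 12 @ unit cost 23 (adds 276)
shortest-cost path #3: 7→2→5→9→0→8 push 9 @ unit cost 28 (adds 252)
total cost = 608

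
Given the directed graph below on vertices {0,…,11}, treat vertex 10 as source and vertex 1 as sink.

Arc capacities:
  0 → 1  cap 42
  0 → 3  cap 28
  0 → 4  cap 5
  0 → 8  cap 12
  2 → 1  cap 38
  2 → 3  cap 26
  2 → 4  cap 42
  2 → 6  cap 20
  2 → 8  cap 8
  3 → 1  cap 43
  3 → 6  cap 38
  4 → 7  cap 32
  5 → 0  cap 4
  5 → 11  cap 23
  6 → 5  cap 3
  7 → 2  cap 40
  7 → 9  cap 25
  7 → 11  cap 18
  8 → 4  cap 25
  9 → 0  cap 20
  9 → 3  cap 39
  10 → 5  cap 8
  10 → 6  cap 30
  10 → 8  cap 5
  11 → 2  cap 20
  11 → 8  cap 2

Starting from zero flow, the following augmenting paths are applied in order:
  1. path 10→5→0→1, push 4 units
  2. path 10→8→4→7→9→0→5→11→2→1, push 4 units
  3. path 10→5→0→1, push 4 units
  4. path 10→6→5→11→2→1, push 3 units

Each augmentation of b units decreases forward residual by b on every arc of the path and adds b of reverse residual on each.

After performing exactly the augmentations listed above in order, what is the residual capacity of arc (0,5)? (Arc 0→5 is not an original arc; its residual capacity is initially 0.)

after path 1 (10→5→0→1, push 4): res(0,5)=4
after path 2 (10→8→4→7→9→0→5→11→2→1, push 4): res(0,5)=0
after path 3 (10→5→0→1, push 4): res(0,5)=4
after path 4 (10→6→5→11→2→1, push 3): res(0,5)=4

Residual capacity of (0,5): 4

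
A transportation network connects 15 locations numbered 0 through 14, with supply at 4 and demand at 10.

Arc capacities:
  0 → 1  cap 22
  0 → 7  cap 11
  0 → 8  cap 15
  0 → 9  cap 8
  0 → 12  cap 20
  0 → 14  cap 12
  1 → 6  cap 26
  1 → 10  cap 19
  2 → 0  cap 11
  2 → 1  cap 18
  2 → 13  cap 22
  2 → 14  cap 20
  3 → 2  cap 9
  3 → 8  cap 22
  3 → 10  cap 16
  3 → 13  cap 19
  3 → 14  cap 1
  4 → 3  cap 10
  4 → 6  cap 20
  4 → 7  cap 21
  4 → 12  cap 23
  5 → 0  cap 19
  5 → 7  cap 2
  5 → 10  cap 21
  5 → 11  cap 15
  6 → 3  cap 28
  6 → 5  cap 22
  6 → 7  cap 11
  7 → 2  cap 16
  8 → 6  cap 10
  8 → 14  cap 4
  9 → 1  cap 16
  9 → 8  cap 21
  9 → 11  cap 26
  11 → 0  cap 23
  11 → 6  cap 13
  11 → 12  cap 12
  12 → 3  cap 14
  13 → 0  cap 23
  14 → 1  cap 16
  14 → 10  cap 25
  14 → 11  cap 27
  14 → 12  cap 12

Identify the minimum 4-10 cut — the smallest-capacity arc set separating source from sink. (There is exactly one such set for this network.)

Min-cut arcs: {(4,3), (4,6), (7,2), (12,3)} (total capacity 60)

augment #1: 4→3→10 push 10
augment #2: 4→6→3→10 push 6
augment #3: 4→6→5→10 push 14
augment #4: 4→7→2→1→10 push 16
augment #5: 4→12→3→14→10 push 1
augment #6: 4→12→3→2→1→10 push 2
augment #7: 4→12→3→2→14→10 push 7
augment #8: 4→12→3→6→5→10 push 4
max flow = 60; residual-reachable set from 4 gives S-side
cut edges (S→T): {(4,3), (4,6), (7,2), (12,3)} total cap 60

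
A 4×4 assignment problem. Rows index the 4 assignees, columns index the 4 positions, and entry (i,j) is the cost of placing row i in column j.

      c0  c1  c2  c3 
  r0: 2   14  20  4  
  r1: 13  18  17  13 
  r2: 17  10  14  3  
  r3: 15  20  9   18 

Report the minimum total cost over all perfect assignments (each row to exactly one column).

optimal assignment: row0→col0 (cost 2), row1→col1 (cost 18), row2→col3 (cost 3), row3→col2 (cost 9)
total = 2 + 18 + 3 + 9 = 32

Minimum assignment cost: 32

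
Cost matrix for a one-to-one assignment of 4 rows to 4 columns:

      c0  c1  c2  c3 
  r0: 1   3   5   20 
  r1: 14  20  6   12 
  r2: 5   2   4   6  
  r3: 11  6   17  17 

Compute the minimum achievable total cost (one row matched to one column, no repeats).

Minimum assignment cost: 19

optimal assignment: row0→col0 (cost 1), row1→col2 (cost 6), row2→col3 (cost 6), row3→col1 (cost 6)
total = 1 + 6 + 6 + 6 = 19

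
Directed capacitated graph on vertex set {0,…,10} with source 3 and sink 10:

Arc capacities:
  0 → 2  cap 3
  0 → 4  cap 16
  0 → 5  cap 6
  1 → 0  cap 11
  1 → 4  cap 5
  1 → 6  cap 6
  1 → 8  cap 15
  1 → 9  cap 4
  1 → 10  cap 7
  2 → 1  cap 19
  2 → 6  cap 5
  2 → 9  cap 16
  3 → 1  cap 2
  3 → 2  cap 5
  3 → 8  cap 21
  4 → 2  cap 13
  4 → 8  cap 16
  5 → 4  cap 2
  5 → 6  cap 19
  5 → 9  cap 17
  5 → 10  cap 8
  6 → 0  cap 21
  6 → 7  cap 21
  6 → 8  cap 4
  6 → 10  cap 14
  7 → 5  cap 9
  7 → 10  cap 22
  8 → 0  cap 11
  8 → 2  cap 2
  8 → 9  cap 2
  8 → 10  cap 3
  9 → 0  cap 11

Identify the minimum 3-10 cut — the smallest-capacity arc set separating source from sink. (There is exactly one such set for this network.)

Min-cut arcs: {(3,1), (3,2), (8,0), (8,2), (8,9), (8,10)} (total capacity 25)

augment #1: 3→1→10 push 2
augment #2: 3→8→10 push 3
augment #3: 3→2→1→10 push 5
augment #4: 3→8→0→5→10 push 6
augment #5: 3→8→2→6→10 push 2
augment #6: 3→8→0→2→6→10 push 3
augment #7: 3→8→0→4→2→1→6→10 push 2
augment #8: 3→8→9→0→4→2→1→6→10 push 2
max flow = 25; residual-reachable set from 3 gives S-side
cut edges (S→T): {(3,1), (3,2), (8,0), (8,2), (8,9), (8,10)} total cap 25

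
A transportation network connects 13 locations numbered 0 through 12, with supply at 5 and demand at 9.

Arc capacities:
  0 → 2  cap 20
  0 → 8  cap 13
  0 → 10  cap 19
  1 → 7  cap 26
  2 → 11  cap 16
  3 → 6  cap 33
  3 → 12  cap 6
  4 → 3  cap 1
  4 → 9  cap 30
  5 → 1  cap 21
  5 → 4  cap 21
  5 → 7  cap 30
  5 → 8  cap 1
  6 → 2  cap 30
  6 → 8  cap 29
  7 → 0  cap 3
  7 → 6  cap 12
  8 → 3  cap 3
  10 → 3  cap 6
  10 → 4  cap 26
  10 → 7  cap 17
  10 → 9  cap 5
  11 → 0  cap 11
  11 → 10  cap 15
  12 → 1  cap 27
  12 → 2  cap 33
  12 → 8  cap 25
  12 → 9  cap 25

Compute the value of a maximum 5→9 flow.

Maximum flow value: 37

augment #1: 5→4→9 bottleneck 21, total now 21
augment #2: 5→7→0→10→9 bottleneck 3, total now 24
augment #3: 5→8→3→12→9 bottleneck 1, total now 25
augment #4: 5→7→6→2→11→10→9 bottleneck 2, total now 27
augment #5: 5→7→6→8→3→12→9 bottleneck 2, total now 29
augment #6: 5→7→6→2→11→10→4→9 bottleneck 8, total now 37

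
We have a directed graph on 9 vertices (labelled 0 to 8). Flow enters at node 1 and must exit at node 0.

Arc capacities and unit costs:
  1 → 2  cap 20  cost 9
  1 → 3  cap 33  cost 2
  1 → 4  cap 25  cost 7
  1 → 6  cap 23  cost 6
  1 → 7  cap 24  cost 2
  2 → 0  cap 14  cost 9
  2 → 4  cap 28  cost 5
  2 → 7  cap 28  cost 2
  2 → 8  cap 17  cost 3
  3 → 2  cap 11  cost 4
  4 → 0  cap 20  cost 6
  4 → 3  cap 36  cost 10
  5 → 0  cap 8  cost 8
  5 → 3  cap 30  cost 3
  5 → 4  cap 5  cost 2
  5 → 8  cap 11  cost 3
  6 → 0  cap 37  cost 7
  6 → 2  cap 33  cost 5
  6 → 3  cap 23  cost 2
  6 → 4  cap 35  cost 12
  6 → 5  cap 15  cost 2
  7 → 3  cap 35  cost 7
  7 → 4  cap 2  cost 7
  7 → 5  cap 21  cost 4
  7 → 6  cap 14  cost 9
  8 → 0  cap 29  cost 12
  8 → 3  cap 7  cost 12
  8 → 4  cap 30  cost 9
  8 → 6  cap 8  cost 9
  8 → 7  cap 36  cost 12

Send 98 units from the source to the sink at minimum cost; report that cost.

shortest-cost path #1: 1→4→0 push 20 @ unit cost 13 (adds 260)
shortest-cost path #2: 1→6→0 push 23 @ unit cost 13 (adds 299)
shortest-cost path #3: 1→7→5→0 push 8 @ unit cost 14 (adds 112)
shortest-cost path #4: 1→3→2→0 push 11 @ unit cost 15 (adds 165)
shortest-cost path #5: 1→2→0 push 3 @ unit cost 18 (adds 54)
shortest-cost path #6: 1→7→6→0 push 14 @ unit cost 18 (adds 252)
shortest-cost path #7: 1→7→5→8→0 push 2 @ unit cost 21 (adds 42)
shortest-cost path #8: 1→2→8→0 push 17 @ unit cost 24 (adds 408)
total cost = 1592

Minimum cost for 98 units: 1592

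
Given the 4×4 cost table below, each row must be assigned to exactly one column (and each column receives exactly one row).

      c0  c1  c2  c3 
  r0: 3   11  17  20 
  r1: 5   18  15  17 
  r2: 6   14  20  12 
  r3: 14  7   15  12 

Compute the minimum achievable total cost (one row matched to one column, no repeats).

optimal assignment: row0→col0 (cost 3), row1→col2 (cost 15), row2→col3 (cost 12), row3→col1 (cost 7)
total = 3 + 15 + 12 + 7 = 37

Minimum assignment cost: 37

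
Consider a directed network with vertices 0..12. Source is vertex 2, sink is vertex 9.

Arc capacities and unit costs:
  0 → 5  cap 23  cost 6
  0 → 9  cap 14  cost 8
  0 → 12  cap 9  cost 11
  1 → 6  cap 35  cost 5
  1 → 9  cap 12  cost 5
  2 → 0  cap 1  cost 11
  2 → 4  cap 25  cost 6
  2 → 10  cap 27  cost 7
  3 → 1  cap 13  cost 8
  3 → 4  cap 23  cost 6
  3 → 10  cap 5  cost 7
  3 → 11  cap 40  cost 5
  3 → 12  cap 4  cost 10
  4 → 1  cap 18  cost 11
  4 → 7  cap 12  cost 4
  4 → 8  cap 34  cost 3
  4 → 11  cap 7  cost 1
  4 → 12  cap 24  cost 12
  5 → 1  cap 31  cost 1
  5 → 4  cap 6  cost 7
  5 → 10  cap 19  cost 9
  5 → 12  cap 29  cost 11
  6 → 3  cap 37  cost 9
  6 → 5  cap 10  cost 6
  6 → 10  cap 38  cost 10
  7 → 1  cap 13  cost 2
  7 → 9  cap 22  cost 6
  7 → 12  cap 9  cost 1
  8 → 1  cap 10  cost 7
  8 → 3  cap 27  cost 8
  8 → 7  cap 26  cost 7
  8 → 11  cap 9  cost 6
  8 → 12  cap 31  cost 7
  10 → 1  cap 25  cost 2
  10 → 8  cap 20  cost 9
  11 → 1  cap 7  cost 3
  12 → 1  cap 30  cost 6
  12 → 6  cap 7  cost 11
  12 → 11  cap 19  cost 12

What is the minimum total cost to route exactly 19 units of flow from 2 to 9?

Minimum cost for 19 units: 280

shortest-cost path #1: 2→10→1→9 push 12 @ unit cost 14 (adds 168)
shortest-cost path #2: 2→4→7→9 push 7 @ unit cost 16 (adds 112)
total cost = 280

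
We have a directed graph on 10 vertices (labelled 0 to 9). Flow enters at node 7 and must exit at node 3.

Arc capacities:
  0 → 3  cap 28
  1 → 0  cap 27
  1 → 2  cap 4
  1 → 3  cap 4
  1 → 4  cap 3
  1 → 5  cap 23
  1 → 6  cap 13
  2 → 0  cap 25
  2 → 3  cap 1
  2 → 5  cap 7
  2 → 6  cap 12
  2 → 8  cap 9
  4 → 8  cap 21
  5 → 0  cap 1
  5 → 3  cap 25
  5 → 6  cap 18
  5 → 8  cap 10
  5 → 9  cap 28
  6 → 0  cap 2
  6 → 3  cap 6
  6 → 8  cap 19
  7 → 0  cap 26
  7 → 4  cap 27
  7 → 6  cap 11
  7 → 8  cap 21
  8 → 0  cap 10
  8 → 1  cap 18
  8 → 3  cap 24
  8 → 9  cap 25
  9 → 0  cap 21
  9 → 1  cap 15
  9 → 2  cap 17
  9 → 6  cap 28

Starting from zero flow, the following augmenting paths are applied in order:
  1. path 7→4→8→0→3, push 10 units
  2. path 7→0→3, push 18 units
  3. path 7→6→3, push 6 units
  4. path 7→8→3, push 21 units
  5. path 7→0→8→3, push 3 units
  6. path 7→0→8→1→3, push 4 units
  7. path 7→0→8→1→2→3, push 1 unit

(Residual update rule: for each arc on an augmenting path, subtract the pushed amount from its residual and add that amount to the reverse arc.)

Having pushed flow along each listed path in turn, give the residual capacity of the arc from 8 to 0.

Residual capacity of (8,0): 8

after path 1 (7→4→8→0→3, push 10): res(8,0)=0
after path 2 (7→0→3, push 18): res(8,0)=0
after path 3 (7→6→3, push 6): res(8,0)=0
after path 4 (7→8→3, push 21): res(8,0)=0
after path 5 (7→0→8→3, push 3): res(8,0)=3
after path 6 (7→0→8→1→3, push 4): res(8,0)=7
after path 7 (7→0→8→1→2→3, push 1): res(8,0)=8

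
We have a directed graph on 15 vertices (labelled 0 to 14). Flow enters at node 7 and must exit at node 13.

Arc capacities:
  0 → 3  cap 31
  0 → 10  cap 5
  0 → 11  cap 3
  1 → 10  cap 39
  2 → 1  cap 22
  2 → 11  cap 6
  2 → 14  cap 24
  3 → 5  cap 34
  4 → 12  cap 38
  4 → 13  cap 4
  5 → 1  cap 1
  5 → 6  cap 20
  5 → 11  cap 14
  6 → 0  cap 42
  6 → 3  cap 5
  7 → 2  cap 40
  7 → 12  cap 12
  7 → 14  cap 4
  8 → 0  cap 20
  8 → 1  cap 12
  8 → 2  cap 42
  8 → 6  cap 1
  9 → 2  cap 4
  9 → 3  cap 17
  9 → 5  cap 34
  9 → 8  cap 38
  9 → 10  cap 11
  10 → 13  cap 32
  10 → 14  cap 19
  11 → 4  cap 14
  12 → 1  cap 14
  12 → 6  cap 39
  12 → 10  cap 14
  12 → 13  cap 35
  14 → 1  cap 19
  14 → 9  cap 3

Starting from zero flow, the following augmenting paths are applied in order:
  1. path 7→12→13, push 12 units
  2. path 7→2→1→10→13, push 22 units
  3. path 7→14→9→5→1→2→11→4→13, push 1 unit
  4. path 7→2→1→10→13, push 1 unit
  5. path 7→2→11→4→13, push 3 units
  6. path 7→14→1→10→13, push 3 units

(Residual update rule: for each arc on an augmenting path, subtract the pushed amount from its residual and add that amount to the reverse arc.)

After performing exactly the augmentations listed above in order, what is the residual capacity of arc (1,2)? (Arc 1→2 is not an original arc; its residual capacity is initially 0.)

after path 1 (7→12→13, push 12): res(1,2)=0
after path 2 (7→2→1→10→13, push 22): res(1,2)=22
after path 3 (7→14→9→5→1→2→11→4→13, push 1): res(1,2)=21
after path 4 (7→2→1→10→13, push 1): res(1,2)=22
after path 5 (7→2→11→4→13, push 3): res(1,2)=22
after path 6 (7→14→1→10→13, push 3): res(1,2)=22

Residual capacity of (1,2): 22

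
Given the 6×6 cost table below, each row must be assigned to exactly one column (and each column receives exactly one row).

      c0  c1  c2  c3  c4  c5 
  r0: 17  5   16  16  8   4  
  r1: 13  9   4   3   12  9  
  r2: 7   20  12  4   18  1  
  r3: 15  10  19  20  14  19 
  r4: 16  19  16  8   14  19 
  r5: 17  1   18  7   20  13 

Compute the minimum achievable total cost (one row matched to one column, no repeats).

optimal assignment: row0→col4 (cost 8), row1→col2 (cost 4), row2→col5 (cost 1), row3→col0 (cost 15), row4→col3 (cost 8), row5→col1 (cost 1)
total = 8 + 4 + 1 + 15 + 8 + 1 = 37

Minimum assignment cost: 37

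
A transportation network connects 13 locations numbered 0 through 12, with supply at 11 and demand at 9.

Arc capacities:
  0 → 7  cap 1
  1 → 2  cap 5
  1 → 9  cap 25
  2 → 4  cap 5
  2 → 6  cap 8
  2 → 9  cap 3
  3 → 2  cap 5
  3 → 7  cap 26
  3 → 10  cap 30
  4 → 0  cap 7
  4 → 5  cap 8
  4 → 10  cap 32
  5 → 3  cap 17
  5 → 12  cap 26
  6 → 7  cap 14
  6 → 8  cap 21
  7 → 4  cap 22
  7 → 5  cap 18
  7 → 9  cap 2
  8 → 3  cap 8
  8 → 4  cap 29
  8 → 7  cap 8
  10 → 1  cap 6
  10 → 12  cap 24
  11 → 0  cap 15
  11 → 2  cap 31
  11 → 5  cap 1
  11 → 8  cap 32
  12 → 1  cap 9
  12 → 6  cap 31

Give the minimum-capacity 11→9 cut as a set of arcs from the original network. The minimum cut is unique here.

augment #1: 11→2→9 push 3
augment #2: 11→0→7→9 push 1
augment #3: 11→8→7→9 push 1
augment #4: 11→5→12→1→9 push 1
augment #5: 11→2→4→10→1→9 push 5
augment #6: 11→8→3→10→1→9 push 1
augment #7: 11→8→3→10→12→1→9 push 7
augment #8: 11→8→4→5→12→1→9 push 1
max flow = 20; residual-reachable set from 11 gives S-side
cut edges (S→T): {(2,9), (7,9), (10,1), (12,1)} total cap 20

Min-cut arcs: {(2,9), (7,9), (10,1), (12,1)} (total capacity 20)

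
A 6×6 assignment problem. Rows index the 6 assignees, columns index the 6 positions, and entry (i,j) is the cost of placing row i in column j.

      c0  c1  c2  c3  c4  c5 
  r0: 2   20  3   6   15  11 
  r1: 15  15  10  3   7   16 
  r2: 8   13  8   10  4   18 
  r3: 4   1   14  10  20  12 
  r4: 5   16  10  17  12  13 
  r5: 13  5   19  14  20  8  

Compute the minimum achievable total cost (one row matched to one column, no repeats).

optimal assignment: row0→col2 (cost 3), row1→col3 (cost 3), row2→col4 (cost 4), row3→col1 (cost 1), row4→col0 (cost 5), row5→col5 (cost 8)
total = 3 + 3 + 4 + 1 + 5 + 8 = 24

Minimum assignment cost: 24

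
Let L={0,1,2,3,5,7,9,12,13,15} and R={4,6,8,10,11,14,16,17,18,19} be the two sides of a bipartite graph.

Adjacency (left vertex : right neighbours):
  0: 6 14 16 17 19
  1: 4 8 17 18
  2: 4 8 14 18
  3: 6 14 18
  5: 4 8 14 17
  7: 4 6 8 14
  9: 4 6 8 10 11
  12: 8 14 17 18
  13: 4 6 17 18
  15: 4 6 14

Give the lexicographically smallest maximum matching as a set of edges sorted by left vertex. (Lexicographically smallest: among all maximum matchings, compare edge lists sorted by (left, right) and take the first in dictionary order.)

|M| = 8 (so the lex-smallest maximum matching has 8 edges)
process left vertices in ascending order; for each, take the smallest-labelled available neighbour that still permits 8 edges overall, or leave it unmatched if none does
lex-smallest matching: {0-16, 1-4, 2-8, 3-6, 5-14, 9-10, 12-17, 13-18}

Lex-smallest maximum matching: {(0,16), (1,4), (2,8), (3,6), (5,14), (9,10), (12,17), (13,18)}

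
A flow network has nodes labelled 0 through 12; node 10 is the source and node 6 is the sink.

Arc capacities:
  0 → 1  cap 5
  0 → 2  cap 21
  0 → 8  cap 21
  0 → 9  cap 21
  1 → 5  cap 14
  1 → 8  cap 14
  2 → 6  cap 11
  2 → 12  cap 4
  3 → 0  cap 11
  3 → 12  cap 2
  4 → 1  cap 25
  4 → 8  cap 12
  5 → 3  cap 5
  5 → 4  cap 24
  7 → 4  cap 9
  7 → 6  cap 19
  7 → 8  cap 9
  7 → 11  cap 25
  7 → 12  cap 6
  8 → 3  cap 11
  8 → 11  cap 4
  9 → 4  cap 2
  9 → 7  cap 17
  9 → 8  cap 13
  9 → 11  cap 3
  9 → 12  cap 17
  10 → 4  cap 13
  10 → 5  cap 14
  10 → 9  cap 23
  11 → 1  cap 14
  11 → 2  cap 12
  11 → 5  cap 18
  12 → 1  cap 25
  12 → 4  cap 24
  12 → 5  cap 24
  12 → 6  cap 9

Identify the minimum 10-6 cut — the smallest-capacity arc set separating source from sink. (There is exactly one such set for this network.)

Min-cut arcs: {(2,6), (9,7), (12,6)} (total capacity 37)

augment #1: 10→9→7→6 push 17
augment #2: 10→9→12→6 push 6
augment #3: 10→5→3→12→6 push 2
augment #4: 10→4→8→11→2→6 push 4
augment #5: 10→5→3→0→2→6 push 3
augment #6: 10→4→8→3→0→2→6 push 4
augment #7: 10→4→8→3→0→2→12→6 push 1
max flow = 37; residual-reachable set from 10 gives S-side
cut edges (S→T): {(2,6), (9,7), (12,6)} total cap 37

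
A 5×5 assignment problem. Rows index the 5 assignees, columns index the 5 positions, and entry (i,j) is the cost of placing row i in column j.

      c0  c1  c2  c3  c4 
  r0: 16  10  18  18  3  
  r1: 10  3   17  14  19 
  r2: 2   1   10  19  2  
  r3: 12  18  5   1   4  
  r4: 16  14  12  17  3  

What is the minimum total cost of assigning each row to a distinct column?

optimal assignment: row0→col4 (cost 3), row1→col1 (cost 3), row2→col0 (cost 2), row3→col3 (cost 1), row4→col2 (cost 12)
total = 3 + 3 + 2 + 1 + 12 = 21

Minimum assignment cost: 21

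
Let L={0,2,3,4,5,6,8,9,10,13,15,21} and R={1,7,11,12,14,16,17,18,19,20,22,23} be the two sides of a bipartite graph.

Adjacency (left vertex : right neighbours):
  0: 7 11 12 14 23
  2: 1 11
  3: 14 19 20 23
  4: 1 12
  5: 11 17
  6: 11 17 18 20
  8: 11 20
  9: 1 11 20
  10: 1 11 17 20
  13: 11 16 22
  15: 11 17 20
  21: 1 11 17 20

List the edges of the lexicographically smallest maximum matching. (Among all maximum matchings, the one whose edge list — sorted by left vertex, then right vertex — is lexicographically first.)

|M| = 9 (so the lex-smallest maximum matching has 9 edges)
process left vertices in ascending order; for each, take the smallest-labelled available neighbour that still permits 9 edges overall, or leave it unmatched if none does
lex-smallest matching: {0-7, 2-1, 3-14, 4-12, 5-11, 6-18, 8-20, 10-17, 13-16}

Lex-smallest maximum matching: {(0,7), (2,1), (3,14), (4,12), (5,11), (6,18), (8,20), (10,17), (13,16)}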